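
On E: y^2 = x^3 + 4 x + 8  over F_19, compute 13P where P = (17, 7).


k = 13 = 1101_2 (binary, LSB first: 1011)
Double-and-add from P = (17, 7):
  bit 0 = 1: acc = O + (17, 7) = (17, 7)
  bit 1 = 0: acc unchanged = (17, 7)
  bit 2 = 1: acc = (17, 7) + (6, 18) = (16, 11)
  bit 3 = 1: acc = (16, 11) + (8, 18) = (2, 10)

13P = (2, 10)


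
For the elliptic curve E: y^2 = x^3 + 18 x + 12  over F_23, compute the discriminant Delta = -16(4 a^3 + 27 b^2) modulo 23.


4 a^3 + 27 b^2 = 4*18^3 + 27*12^2 = 23328 + 3888 = 27216
Delta = -16 * (27216) = -435456
Delta mod 23 = 3

Delta = 3 (mod 23)


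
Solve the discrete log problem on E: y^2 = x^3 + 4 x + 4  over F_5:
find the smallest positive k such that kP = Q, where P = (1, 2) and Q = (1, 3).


Enumerate multiples of P until we hit Q = (1, 3):
  1P = (1, 2)
  2P = (2, 0)
  3P = (1, 3)
Match found at i = 3.

k = 3


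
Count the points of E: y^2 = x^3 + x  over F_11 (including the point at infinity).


For each x in F_11, count y with y^2 = x^3 + 1 x + 0 mod 11:
  x = 0: RHS = 0, y in [0]  -> 1 point(s)
  x = 5: RHS = 9, y in [3, 8]  -> 2 point(s)
  x = 7: RHS = 9, y in [3, 8]  -> 2 point(s)
  x = 8: RHS = 3, y in [5, 6]  -> 2 point(s)
  x = 9: RHS = 1, y in [1, 10]  -> 2 point(s)
  x = 10: RHS = 9, y in [3, 8]  -> 2 point(s)
Affine points: 11. Add the point at infinity: total = 12.

#E(F_11) = 12


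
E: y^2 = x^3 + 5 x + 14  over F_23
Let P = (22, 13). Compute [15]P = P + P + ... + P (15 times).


k = 15 = 1111_2 (binary, LSB first: 1111)
Double-and-add from P = (22, 13):
  bit 0 = 1: acc = O + (22, 13) = (22, 13)
  bit 1 = 1: acc = (22, 13) + (4, 12) = (9, 12)
  bit 2 = 1: acc = (9, 12) + (18, 5) = (2, 3)
  bit 3 = 1: acc = (2, 3) + (5, 7) = (5, 16)

15P = (5, 16)


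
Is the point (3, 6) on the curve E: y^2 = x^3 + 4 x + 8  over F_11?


Check whether y^2 = x^3 + 4 x + 8 (mod 11) for (x, y) = (3, 6).
LHS: y^2 = 6^2 mod 11 = 3
RHS: x^3 + 4 x + 8 = 3^3 + 4*3 + 8 mod 11 = 3
LHS = RHS

Yes, on the curve


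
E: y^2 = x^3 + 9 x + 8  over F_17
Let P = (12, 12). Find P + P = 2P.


Doubling: s = (3 x1^2 + a) / (2 y1)
s = (3*12^2 + 9) / (2*12) mod 17 = 12
x3 = s^2 - 2 x1 mod 17 = 12^2 - 2*12 = 1
y3 = s (x1 - x3) - y1 mod 17 = 12 * (12 - 1) - 12 = 1

2P = (1, 1)


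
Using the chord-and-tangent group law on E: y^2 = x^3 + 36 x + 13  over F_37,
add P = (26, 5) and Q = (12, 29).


P != Q, so use the chord formula.
s = (y2 - y1) / (x2 - x1) = (24) / (23) mod 37 = 30
x3 = s^2 - x1 - x2 mod 37 = 30^2 - 26 - 12 = 11
y3 = s (x1 - x3) - y1 mod 37 = 30 * (26 - 11) - 5 = 1

P + Q = (11, 1)


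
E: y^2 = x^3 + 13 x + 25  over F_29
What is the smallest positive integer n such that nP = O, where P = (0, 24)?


Compute successive multiples of P until we hit O:
  1P = (0, 24)
  2P = (13, 19)
  3P = (11, 7)
  4P = (12, 13)
  5P = (12, 16)
  6P = (11, 22)
  7P = (13, 10)
  8P = (0, 5)
  ... (continuing to 9P)
  9P = O

ord(P) = 9


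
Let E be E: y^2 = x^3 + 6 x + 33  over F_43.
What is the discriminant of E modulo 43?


4 a^3 + 27 b^2 = 4*6^3 + 27*33^2 = 864 + 29403 = 30267
Delta = -16 * (30267) = -484272
Delta mod 43 = 37

Delta = 37 (mod 43)


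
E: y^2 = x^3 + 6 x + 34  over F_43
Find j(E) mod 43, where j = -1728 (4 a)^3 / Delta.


Delta = -16(4 a^3 + 27 b^2) mod 43 = 32
-1728 * (4 a)^3 = -1728 * (4*6)^3 mod 43 = 4
j = 4 * 32^(-1) mod 43 = 27

j = 27 (mod 43)


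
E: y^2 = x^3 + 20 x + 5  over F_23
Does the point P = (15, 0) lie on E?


Check whether y^2 = x^3 + 20 x + 5 (mod 23) for (x, y) = (15, 0).
LHS: y^2 = 0^2 mod 23 = 0
RHS: x^3 + 20 x + 5 = 15^3 + 20*15 + 5 mod 23 = 0
LHS = RHS

Yes, on the curve


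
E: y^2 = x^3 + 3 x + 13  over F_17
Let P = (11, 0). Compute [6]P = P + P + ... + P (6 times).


k = 6 = 110_2 (binary, LSB first: 011)
Double-and-add from P = (11, 0):
  bit 0 = 0: acc unchanged = O
  bit 1 = 1: acc = O + O = O
  bit 2 = 1: acc = O + O = O

6P = O


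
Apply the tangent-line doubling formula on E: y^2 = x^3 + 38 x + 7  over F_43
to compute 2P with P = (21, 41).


Doubling: s = (3 x1^2 + a) / (2 y1)
s = (3*21^2 + 38) / (2*41) mod 43 = 36
x3 = s^2 - 2 x1 mod 43 = 36^2 - 2*21 = 7
y3 = s (x1 - x3) - y1 mod 43 = 36 * (21 - 7) - 41 = 33

2P = (7, 33)


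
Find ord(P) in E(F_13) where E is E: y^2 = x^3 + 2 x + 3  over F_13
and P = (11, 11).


Compute successive multiples of P until we hit O:
  1P = (11, 11)
  2P = (0, 9)
  3P = (3, 7)
  4P = (9, 3)
  5P = (9, 10)
  6P = (3, 6)
  7P = (0, 4)
  8P = (11, 2)
  ... (continuing to 9P)
  9P = O

ord(P) = 9


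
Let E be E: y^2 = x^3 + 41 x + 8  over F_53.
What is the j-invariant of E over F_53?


Delta = -16(4 a^3 + 27 b^2) mod 53 = 52
-1728 * (4 a)^3 = -1728 * (4*41)^3 mod 53 = 28
j = 28 * 52^(-1) mod 53 = 25

j = 25 (mod 53)


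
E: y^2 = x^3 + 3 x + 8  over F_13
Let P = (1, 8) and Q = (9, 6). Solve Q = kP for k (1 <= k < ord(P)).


Enumerate multiples of P until we hit Q = (9, 6):
  1P = (1, 8)
  2P = (2, 3)
  3P = (9, 6)
Match found at i = 3.

k = 3


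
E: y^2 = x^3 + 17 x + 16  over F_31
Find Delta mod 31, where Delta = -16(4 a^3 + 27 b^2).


4 a^3 + 27 b^2 = 4*17^3 + 27*16^2 = 19652 + 6912 = 26564
Delta = -16 * (26564) = -425024
Delta mod 31 = 17

Delta = 17 (mod 31)


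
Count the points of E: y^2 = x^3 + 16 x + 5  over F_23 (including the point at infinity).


For each x in F_23, count y with y^2 = x^3 + 16 x + 5 mod 23:
  x = 4: RHS = 18, y in [8, 15]  -> 2 point(s)
  x = 5: RHS = 3, y in [7, 16]  -> 2 point(s)
  x = 6: RHS = 18, y in [8, 15]  -> 2 point(s)
  x = 7: RHS = 0, y in [0]  -> 1 point(s)
  x = 8: RHS = 1, y in [1, 22]  -> 2 point(s)
  x = 9: RHS = 4, y in [2, 21]  -> 2 point(s)
  x = 12: RHS = 16, y in [4, 19]  -> 2 point(s)
  x = 13: RHS = 18, y in [8, 15]  -> 2 point(s)
  x = 14: RHS = 6, y in [11, 12]  -> 2 point(s)
  x = 15: RHS = 9, y in [3, 20]  -> 2 point(s)
Affine points: 19. Add the point at infinity: total = 20.

#E(F_23) = 20


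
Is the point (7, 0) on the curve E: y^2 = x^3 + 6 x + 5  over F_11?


Check whether y^2 = x^3 + 6 x + 5 (mod 11) for (x, y) = (7, 0).
LHS: y^2 = 0^2 mod 11 = 0
RHS: x^3 + 6 x + 5 = 7^3 + 6*7 + 5 mod 11 = 5
LHS != RHS

No, not on the curve


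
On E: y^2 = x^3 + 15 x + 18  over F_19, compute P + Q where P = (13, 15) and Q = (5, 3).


P != Q, so use the chord formula.
s = (y2 - y1) / (x2 - x1) = (7) / (11) mod 19 = 11
x3 = s^2 - x1 - x2 mod 19 = 11^2 - 13 - 5 = 8
y3 = s (x1 - x3) - y1 mod 19 = 11 * (13 - 8) - 15 = 2

P + Q = (8, 2)


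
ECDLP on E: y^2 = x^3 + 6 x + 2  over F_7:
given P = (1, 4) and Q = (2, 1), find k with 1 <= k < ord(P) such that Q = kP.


Enumerate multiples of P until we hit Q = (2, 1):
  1P = (1, 4)
  2P = (2, 1)
Match found at i = 2.

k = 2


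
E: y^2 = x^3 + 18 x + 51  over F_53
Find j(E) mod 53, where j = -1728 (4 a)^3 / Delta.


Delta = -16(4 a^3 + 27 b^2) mod 53 = 52
-1728 * (4 a)^3 = -1728 * (4*18)^3 mod 53 = 38
j = 38 * 52^(-1) mod 53 = 15

j = 15 (mod 53)


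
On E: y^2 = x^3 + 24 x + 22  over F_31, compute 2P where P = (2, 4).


Doubling: s = (3 x1^2 + a) / (2 y1)
s = (3*2^2 + 24) / (2*4) mod 31 = 20
x3 = s^2 - 2 x1 mod 31 = 20^2 - 2*2 = 24
y3 = s (x1 - x3) - y1 mod 31 = 20 * (2 - 24) - 4 = 21

2P = (24, 21)


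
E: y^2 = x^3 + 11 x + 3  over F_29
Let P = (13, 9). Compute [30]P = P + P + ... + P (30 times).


k = 30 = 11110_2 (binary, LSB first: 01111)
Double-and-add from P = (13, 9):
  bit 0 = 0: acc unchanged = O
  bit 1 = 1: acc = O + (12, 23) = (12, 23)
  bit 2 = 1: acc = (12, 23) + (28, 7) = (19, 13)
  bit 3 = 1: acc = (19, 13) + (3, 18) = (2, 27)
  bit 4 = 1: acc = (2, 27) + (14, 1) = (4, 16)

30P = (4, 16)


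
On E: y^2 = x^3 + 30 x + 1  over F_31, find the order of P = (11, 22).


Compute successive multiples of P until we hit O:
  1P = (11, 22)
  2P = (25, 15)
  3P = (3, 5)
  4P = (22, 5)
  5P = (5, 11)
  6P = (2, 10)
  7P = (6, 26)
  8P = (1, 1)
  ... (continuing to 35P)
  35P = O

ord(P) = 35


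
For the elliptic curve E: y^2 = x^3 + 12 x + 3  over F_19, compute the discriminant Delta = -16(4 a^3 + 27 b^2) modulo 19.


4 a^3 + 27 b^2 = 4*12^3 + 27*3^2 = 6912 + 243 = 7155
Delta = -16 * (7155) = -114480
Delta mod 19 = 14

Delta = 14 (mod 19)


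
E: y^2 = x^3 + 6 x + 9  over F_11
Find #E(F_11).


For each x in F_11, count y with y^2 = x^3 + 6 x + 9 mod 11:
  x = 0: RHS = 9, y in [3, 8]  -> 2 point(s)
  x = 1: RHS = 5, y in [4, 7]  -> 2 point(s)
  x = 4: RHS = 9, y in [3, 8]  -> 2 point(s)
  x = 7: RHS = 9, y in [3, 8]  -> 2 point(s)
  x = 9: RHS = 0, y in [0]  -> 1 point(s)
Affine points: 9. Add the point at infinity: total = 10.

#E(F_11) = 10


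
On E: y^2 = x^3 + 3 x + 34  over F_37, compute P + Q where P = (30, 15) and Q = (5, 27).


P != Q, so use the chord formula.
s = (y2 - y1) / (x2 - x1) = (12) / (12) mod 37 = 1
x3 = s^2 - x1 - x2 mod 37 = 1^2 - 30 - 5 = 3
y3 = s (x1 - x3) - y1 mod 37 = 1 * (30 - 3) - 15 = 12

P + Q = (3, 12)


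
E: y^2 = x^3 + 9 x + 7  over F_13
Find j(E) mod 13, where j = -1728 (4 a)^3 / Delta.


Delta = -16(4 a^3 + 27 b^2) mod 13 = 10
-1728 * (4 a)^3 = -1728 * (4*9)^3 mod 13 = 12
j = 12 * 10^(-1) mod 13 = 9

j = 9 (mod 13)


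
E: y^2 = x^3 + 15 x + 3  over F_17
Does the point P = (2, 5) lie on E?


Check whether y^2 = x^3 + 15 x + 3 (mod 17) for (x, y) = (2, 5).
LHS: y^2 = 5^2 mod 17 = 8
RHS: x^3 + 15 x + 3 = 2^3 + 15*2 + 3 mod 17 = 7
LHS != RHS

No, not on the curve


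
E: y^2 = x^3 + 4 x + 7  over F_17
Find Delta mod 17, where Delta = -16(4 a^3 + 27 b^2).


4 a^3 + 27 b^2 = 4*4^3 + 27*7^2 = 256 + 1323 = 1579
Delta = -16 * (1579) = -25264
Delta mod 17 = 15

Delta = 15 (mod 17)


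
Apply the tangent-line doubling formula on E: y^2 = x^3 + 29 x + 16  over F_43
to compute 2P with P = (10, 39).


Doubling: s = (3 x1^2 + a) / (2 y1)
s = (3*10^2 + 29) / (2*39) mod 43 = 18
x3 = s^2 - 2 x1 mod 43 = 18^2 - 2*10 = 3
y3 = s (x1 - x3) - y1 mod 43 = 18 * (10 - 3) - 39 = 1

2P = (3, 1)


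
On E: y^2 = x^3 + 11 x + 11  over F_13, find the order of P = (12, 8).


Compute successive multiples of P until we hit O:
  1P = (12, 8)
  2P = (5, 3)
  3P = (5, 10)
  4P = (12, 5)
  5P = O

ord(P) = 5


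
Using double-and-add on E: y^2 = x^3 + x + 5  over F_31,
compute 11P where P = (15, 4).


k = 11 = 1011_2 (binary, LSB first: 1101)
Double-and-add from P = (15, 4):
  bit 0 = 1: acc = O + (15, 4) = (15, 4)
  bit 1 = 1: acc = (15, 4) + (19, 30) = (16, 5)
  bit 2 = 0: acc unchanged = (16, 5)
  bit 3 = 1: acc = (16, 5) + (3, 2) = (6, 14)

11P = (6, 14)


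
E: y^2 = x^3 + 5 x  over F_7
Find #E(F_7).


For each x in F_7, count y with y^2 = x^3 + 5 x + 0 mod 7:
  x = 0: RHS = 0, y in [0]  -> 1 point(s)
  x = 2: RHS = 4, y in [2, 5]  -> 2 point(s)
  x = 3: RHS = 0, y in [0]  -> 1 point(s)
  x = 4: RHS = 0, y in [0]  -> 1 point(s)
  x = 6: RHS = 1, y in [1, 6]  -> 2 point(s)
Affine points: 7. Add the point at infinity: total = 8.

#E(F_7) = 8


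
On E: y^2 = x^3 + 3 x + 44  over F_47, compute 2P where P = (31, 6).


Doubling: s = (3 x1^2 + a) / (2 y1)
s = (3*31^2 + 3) / (2*6) mod 47 = 29
x3 = s^2 - 2 x1 mod 47 = 29^2 - 2*31 = 27
y3 = s (x1 - x3) - y1 mod 47 = 29 * (31 - 27) - 6 = 16

2P = (27, 16)


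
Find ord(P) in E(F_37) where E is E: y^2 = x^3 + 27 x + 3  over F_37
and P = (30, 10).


Compute successive multiples of P until we hit O:
  1P = (30, 10)
  2P = (2, 19)
  3P = (6, 14)
  4P = (0, 22)
  5P = (19, 30)
  6P = (28, 20)
  7P = (4, 8)
  8P = (33, 4)
  ... (continuing to 21P)
  21P = O

ord(P) = 21


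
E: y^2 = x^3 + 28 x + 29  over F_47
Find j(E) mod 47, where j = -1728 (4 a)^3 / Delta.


Delta = -16(4 a^3 + 27 b^2) mod 47 = 41
-1728 * (4 a)^3 = -1728 * (4*28)^3 mod 47 = 44
j = 44 * 41^(-1) mod 47 = 24

j = 24 (mod 47)


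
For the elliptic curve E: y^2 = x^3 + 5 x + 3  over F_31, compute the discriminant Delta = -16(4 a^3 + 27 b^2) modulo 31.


4 a^3 + 27 b^2 = 4*5^3 + 27*3^2 = 500 + 243 = 743
Delta = -16 * (743) = -11888
Delta mod 31 = 16

Delta = 16 (mod 31)


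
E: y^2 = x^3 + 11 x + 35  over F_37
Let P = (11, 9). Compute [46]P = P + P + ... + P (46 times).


k = 46 = 101110_2 (binary, LSB first: 011101)
Double-and-add from P = (11, 9):
  bit 0 = 0: acc unchanged = O
  bit 1 = 1: acc = O + (5, 17) = (5, 17)
  bit 2 = 1: acc = (5, 17) + (6, 24) = (1, 11)
  bit 3 = 1: acc = (1, 11) + (24, 10) = (2, 18)
  bit 4 = 0: acc unchanged = (2, 18)
  bit 5 = 1: acc = (2, 18) + (25, 32) = (11, 28)

46P = (11, 28)


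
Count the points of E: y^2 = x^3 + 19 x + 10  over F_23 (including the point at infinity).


For each x in F_23, count y with y^2 = x^3 + 19 x + 10 mod 23:
  x = 3: RHS = 2, y in [5, 18]  -> 2 point(s)
  x = 4: RHS = 12, y in [9, 14]  -> 2 point(s)
  x = 5: RHS = 0, y in [0]  -> 1 point(s)
  x = 6: RHS = 18, y in [8, 15]  -> 2 point(s)
  x = 7: RHS = 3, y in [7, 16]  -> 2 point(s)
  x = 9: RHS = 13, y in [6, 17]  -> 2 point(s)
  x = 10: RHS = 4, y in [2, 21]  -> 2 point(s)
  x = 11: RHS = 9, y in [3, 20]  -> 2 point(s)
  x = 13: RHS = 16, y in [4, 19]  -> 2 point(s)
  x = 15: RHS = 13, y in [6, 17]  -> 2 point(s)
  x = 17: RHS = 2, y in [5, 18]  -> 2 point(s)
  x = 19: RHS = 8, y in [10, 13]  -> 2 point(s)
  x = 20: RHS = 18, y in [8, 15]  -> 2 point(s)
  x = 22: RHS = 13, y in [6, 17]  -> 2 point(s)
Affine points: 27. Add the point at infinity: total = 28.

#E(F_23) = 28


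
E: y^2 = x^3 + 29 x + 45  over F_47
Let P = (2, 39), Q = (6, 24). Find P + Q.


P != Q, so use the chord formula.
s = (y2 - y1) / (x2 - x1) = (32) / (4) mod 47 = 8
x3 = s^2 - x1 - x2 mod 47 = 8^2 - 2 - 6 = 9
y3 = s (x1 - x3) - y1 mod 47 = 8 * (2 - 9) - 39 = 46

P + Q = (9, 46)


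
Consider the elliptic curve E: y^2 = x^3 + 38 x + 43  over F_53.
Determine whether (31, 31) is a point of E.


Check whether y^2 = x^3 + 38 x + 43 (mod 53) for (x, y) = (31, 31).
LHS: y^2 = 31^2 mod 53 = 7
RHS: x^3 + 38 x + 43 = 31^3 + 38*31 + 43 mod 53 = 7
LHS = RHS

Yes, on the curve


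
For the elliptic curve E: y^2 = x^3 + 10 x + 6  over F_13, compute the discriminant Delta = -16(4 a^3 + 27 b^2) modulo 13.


4 a^3 + 27 b^2 = 4*10^3 + 27*6^2 = 4000 + 972 = 4972
Delta = -16 * (4972) = -79552
Delta mod 13 = 8

Delta = 8 (mod 13)


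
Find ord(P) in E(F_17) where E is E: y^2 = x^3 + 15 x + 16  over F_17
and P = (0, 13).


Compute successive multiples of P until we hit O:
  1P = (0, 13)
  2P = (16, 0)
  3P = (0, 4)
  4P = O

ord(P) = 4


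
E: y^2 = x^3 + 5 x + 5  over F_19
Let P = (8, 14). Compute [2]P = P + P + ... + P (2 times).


k = 2 = 10_2 (binary, LSB first: 01)
Double-and-add from P = (8, 14):
  bit 0 = 0: acc unchanged = O
  bit 1 = 1: acc = O + (9, 0) = (9, 0)

2P = (9, 0)


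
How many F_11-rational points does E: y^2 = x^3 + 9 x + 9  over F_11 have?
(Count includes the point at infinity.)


For each x in F_11, count y with y^2 = x^3 + 9 x + 9 mod 11:
  x = 0: RHS = 9, y in [3, 8]  -> 2 point(s)
  x = 5: RHS = 3, y in [5, 6]  -> 2 point(s)
  x = 6: RHS = 4, y in [2, 9]  -> 2 point(s)
  x = 9: RHS = 5, y in [4, 7]  -> 2 point(s)
Affine points: 8. Add the point at infinity: total = 9.

#E(F_11) = 9


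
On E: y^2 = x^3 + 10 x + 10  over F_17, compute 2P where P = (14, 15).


Doubling: s = (3 x1^2 + a) / (2 y1)
s = (3*14^2 + 10) / (2*15) mod 17 = 12
x3 = s^2 - 2 x1 mod 17 = 12^2 - 2*14 = 14
y3 = s (x1 - x3) - y1 mod 17 = 12 * (14 - 14) - 15 = 2

2P = (14, 2)


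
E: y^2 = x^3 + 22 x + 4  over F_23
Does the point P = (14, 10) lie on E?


Check whether y^2 = x^3 + 22 x + 4 (mod 23) for (x, y) = (14, 10).
LHS: y^2 = 10^2 mod 23 = 8
RHS: x^3 + 22 x + 4 = 14^3 + 22*14 + 4 mod 23 = 20
LHS != RHS

No, not on the curve


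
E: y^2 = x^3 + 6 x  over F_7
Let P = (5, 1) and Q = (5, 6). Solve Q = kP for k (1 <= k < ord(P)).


Enumerate multiples of P until we hit Q = (5, 6):
  1P = (5, 1)
  2P = (1, 0)
  3P = (5, 6)
Match found at i = 3.

k = 3


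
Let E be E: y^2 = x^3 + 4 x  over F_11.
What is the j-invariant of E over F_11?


Delta = -16(4 a^3 + 27 b^2) mod 11 = 7
-1728 * (4 a)^3 = -1728 * (4*4)^3 mod 11 = 7
j = 7 * 7^(-1) mod 11 = 1

j = 1 (mod 11)


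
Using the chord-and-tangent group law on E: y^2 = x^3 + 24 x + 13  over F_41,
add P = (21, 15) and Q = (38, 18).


P != Q, so use the chord formula.
s = (y2 - y1) / (x2 - x1) = (3) / (17) mod 41 = 5
x3 = s^2 - x1 - x2 mod 41 = 5^2 - 21 - 38 = 7
y3 = s (x1 - x3) - y1 mod 41 = 5 * (21 - 7) - 15 = 14

P + Q = (7, 14)


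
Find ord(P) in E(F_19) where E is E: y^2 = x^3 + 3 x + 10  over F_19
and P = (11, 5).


Compute successive multiples of P until we hit O:
  1P = (11, 5)
  2P = (2, 9)
  3P = (13, 17)
  4P = (12, 8)
  5P = (5, 13)
  6P = (9, 5)
  7P = (18, 14)
  8P = (6, 15)
  ... (continuing to 17P)
  17P = O

ord(P) = 17


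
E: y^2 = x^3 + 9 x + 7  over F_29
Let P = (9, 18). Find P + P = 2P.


Doubling: s = (3 x1^2 + a) / (2 y1)
s = (3*9^2 + 9) / (2*18) mod 29 = 7
x3 = s^2 - 2 x1 mod 29 = 7^2 - 2*9 = 2
y3 = s (x1 - x3) - y1 mod 29 = 7 * (9 - 2) - 18 = 2

2P = (2, 2)


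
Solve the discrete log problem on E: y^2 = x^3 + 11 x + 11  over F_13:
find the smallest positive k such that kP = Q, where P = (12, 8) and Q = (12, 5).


Enumerate multiples of P until we hit Q = (12, 5):
  1P = (12, 8)
  2P = (5, 3)
  3P = (5, 10)
  4P = (12, 5)
Match found at i = 4.

k = 4


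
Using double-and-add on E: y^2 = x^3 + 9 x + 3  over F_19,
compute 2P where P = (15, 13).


k = 2 = 10_2 (binary, LSB first: 01)
Double-and-add from P = (15, 13):
  bit 0 = 0: acc unchanged = O
  bit 1 = 1: acc = O + (8, 6) = (8, 6)

2P = (8, 6)


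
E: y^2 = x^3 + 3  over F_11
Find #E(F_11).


For each x in F_11, count y with y^2 = x^3 + 0 x + 3 mod 11:
  x = 0: RHS = 3, y in [5, 6]  -> 2 point(s)
  x = 1: RHS = 4, y in [2, 9]  -> 2 point(s)
  x = 2: RHS = 0, y in [0]  -> 1 point(s)
  x = 4: RHS = 1, y in [1, 10]  -> 2 point(s)
  x = 7: RHS = 5, y in [4, 7]  -> 2 point(s)
  x = 8: RHS = 9, y in [3, 8]  -> 2 point(s)
Affine points: 11. Add the point at infinity: total = 12.

#E(F_11) = 12


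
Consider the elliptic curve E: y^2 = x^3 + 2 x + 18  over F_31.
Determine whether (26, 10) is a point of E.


Check whether y^2 = x^3 + 2 x + 18 (mod 31) for (x, y) = (26, 10).
LHS: y^2 = 10^2 mod 31 = 7
RHS: x^3 + 2 x + 18 = 26^3 + 2*26 + 18 mod 31 = 7
LHS = RHS

Yes, on the curve


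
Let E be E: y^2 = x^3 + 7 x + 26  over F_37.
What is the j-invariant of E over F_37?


Delta = -16(4 a^3 + 27 b^2) mod 37 = 35
-1728 * (4 a)^3 = -1728 * (4*7)^3 mod 37 = 10
j = 10 * 35^(-1) mod 37 = 32

j = 32 (mod 37)


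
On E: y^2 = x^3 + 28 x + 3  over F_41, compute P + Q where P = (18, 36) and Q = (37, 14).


P != Q, so use the chord formula.
s = (y2 - y1) / (x2 - x1) = (19) / (19) mod 41 = 1
x3 = s^2 - x1 - x2 mod 41 = 1^2 - 18 - 37 = 28
y3 = s (x1 - x3) - y1 mod 41 = 1 * (18 - 28) - 36 = 36

P + Q = (28, 36)


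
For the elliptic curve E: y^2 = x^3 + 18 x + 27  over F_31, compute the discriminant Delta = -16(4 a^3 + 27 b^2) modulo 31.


4 a^3 + 27 b^2 = 4*18^3 + 27*27^2 = 23328 + 19683 = 43011
Delta = -16 * (43011) = -688176
Delta mod 31 = 24

Delta = 24 (mod 31)


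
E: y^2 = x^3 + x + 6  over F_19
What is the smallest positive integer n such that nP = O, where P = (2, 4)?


Compute successive multiples of P until we hit O:
  1P = (2, 4)
  2P = (12, 13)
  3P = (6, 0)
  4P = (12, 6)
  5P = (2, 15)
  6P = O

ord(P) = 6


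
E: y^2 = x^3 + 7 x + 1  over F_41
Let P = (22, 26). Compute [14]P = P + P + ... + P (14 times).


k = 14 = 1110_2 (binary, LSB first: 0111)
Double-and-add from P = (22, 26):
  bit 0 = 0: acc unchanged = O
  bit 1 = 1: acc = O + (37, 27) = (37, 27)
  bit 2 = 1: acc = (37, 27) + (39, 15) = (1, 3)
  bit 3 = 1: acc = (1, 3) + (8, 6) = (28, 3)

14P = (28, 3)


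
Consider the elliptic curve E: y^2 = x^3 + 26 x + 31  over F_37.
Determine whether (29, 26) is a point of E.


Check whether y^2 = x^3 + 26 x + 31 (mod 37) for (x, y) = (29, 26).
LHS: y^2 = 26^2 mod 37 = 10
RHS: x^3 + 26 x + 31 = 29^3 + 26*29 + 31 mod 37 = 14
LHS != RHS

No, not on the curve


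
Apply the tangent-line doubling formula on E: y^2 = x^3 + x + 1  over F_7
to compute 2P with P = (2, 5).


Doubling: s = (3 x1^2 + a) / (2 y1)
s = (3*2^2 + 1) / (2*5) mod 7 = 2
x3 = s^2 - 2 x1 mod 7 = 2^2 - 2*2 = 0
y3 = s (x1 - x3) - y1 mod 7 = 2 * (2 - 0) - 5 = 6

2P = (0, 6)


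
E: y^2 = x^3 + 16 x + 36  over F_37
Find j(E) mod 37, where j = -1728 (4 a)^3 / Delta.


Delta = -16(4 a^3 + 27 b^2) mod 37 = 13
-1728 * (4 a)^3 = -1728 * (4*16)^3 mod 37 = 26
j = 26 * 13^(-1) mod 37 = 2

j = 2 (mod 37)


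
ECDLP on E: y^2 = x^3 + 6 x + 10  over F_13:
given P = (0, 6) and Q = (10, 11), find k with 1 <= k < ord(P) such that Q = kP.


Enumerate multiples of P until we hit Q = (10, 11):
  1P = (0, 6)
  2P = (10, 2)
  3P = (12, 4)
  4P = (5, 10)
  5P = (5, 3)
  6P = (12, 9)
  7P = (10, 11)
Match found at i = 7.

k = 7


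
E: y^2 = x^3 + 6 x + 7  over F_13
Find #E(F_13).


For each x in F_13, count y with y^2 = x^3 + 6 x + 7 mod 13:
  x = 1: RHS = 1, y in [1, 12]  -> 2 point(s)
  x = 2: RHS = 1, y in [1, 12]  -> 2 point(s)
  x = 3: RHS = 0, y in [0]  -> 1 point(s)
  x = 4: RHS = 4, y in [2, 11]  -> 2 point(s)
  x = 6: RHS = 12, y in [5, 8]  -> 2 point(s)
  x = 9: RHS = 10, y in [6, 7]  -> 2 point(s)
  x = 10: RHS = 1, y in [1, 12]  -> 2 point(s)
  x = 11: RHS = 0, y in [0]  -> 1 point(s)
  x = 12: RHS = 0, y in [0]  -> 1 point(s)
Affine points: 15. Add the point at infinity: total = 16.

#E(F_13) = 16


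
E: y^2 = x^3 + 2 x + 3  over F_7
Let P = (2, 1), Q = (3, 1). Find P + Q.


P != Q, so use the chord formula.
s = (y2 - y1) / (x2 - x1) = (0) / (1) mod 7 = 0
x3 = s^2 - x1 - x2 mod 7 = 0^2 - 2 - 3 = 2
y3 = s (x1 - x3) - y1 mod 7 = 0 * (2 - 2) - 1 = 6

P + Q = (2, 6)


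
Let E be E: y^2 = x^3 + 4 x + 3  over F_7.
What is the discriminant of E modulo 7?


4 a^3 + 27 b^2 = 4*4^3 + 27*3^2 = 256 + 243 = 499
Delta = -16 * (499) = -7984
Delta mod 7 = 3

Delta = 3 (mod 7)


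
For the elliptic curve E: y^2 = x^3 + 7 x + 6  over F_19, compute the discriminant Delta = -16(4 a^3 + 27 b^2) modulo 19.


4 a^3 + 27 b^2 = 4*7^3 + 27*6^2 = 1372 + 972 = 2344
Delta = -16 * (2344) = -37504
Delta mod 19 = 2

Delta = 2 (mod 19)


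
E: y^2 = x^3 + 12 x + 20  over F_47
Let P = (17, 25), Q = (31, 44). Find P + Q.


P != Q, so use the chord formula.
s = (y2 - y1) / (x2 - x1) = (19) / (14) mod 47 = 45
x3 = s^2 - x1 - x2 mod 47 = 45^2 - 17 - 31 = 3
y3 = s (x1 - x3) - y1 mod 47 = 45 * (17 - 3) - 25 = 41

P + Q = (3, 41)


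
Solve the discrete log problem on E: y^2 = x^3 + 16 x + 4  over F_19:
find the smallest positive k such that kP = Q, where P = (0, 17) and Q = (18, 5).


Enumerate multiples of P until we hit Q = (18, 5):
  1P = (0, 17)
  2P = (16, 9)
  3P = (8, 6)
  4P = (12, 9)
  5P = (18, 14)
  6P = (10, 10)
  7P = (15, 3)
  8P = (2, 14)
  9P = (5, 0)
  10P = (2, 5)
  11P = (15, 16)
  12P = (10, 9)
  13P = (18, 5)
Match found at i = 13.

k = 13


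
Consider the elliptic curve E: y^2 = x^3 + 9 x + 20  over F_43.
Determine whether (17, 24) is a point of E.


Check whether y^2 = x^3 + 9 x + 20 (mod 43) for (x, y) = (17, 24).
LHS: y^2 = 24^2 mod 43 = 17
RHS: x^3 + 9 x + 20 = 17^3 + 9*17 + 20 mod 43 = 12
LHS != RHS

No, not on the curve


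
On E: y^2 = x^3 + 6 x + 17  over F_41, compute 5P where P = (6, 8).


k = 5 = 101_2 (binary, LSB first: 101)
Double-and-add from P = (6, 8):
  bit 0 = 1: acc = O + (6, 8) = (6, 8)
  bit 1 = 0: acc unchanged = (6, 8)
  bit 2 = 1: acc = (6, 8) + (24, 2) = (2, 18)

5P = (2, 18)


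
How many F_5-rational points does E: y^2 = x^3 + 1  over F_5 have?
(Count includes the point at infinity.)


For each x in F_5, count y with y^2 = x^3 + 0 x + 1 mod 5:
  x = 0: RHS = 1, y in [1, 4]  -> 2 point(s)
  x = 2: RHS = 4, y in [2, 3]  -> 2 point(s)
  x = 4: RHS = 0, y in [0]  -> 1 point(s)
Affine points: 5. Add the point at infinity: total = 6.

#E(F_5) = 6


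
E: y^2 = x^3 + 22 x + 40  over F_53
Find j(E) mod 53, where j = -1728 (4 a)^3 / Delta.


Delta = -16(4 a^3 + 27 b^2) mod 53 = 28
-1728 * (4 a)^3 = -1728 * (4*22)^3 mod 53 = 11
j = 11 * 28^(-1) mod 53 = 25

j = 25 (mod 53)


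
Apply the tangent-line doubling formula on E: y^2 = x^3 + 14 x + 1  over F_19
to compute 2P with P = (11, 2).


Doubling: s = (3 x1^2 + a) / (2 y1)
s = (3*11^2 + 14) / (2*2) mod 19 = 4
x3 = s^2 - 2 x1 mod 19 = 4^2 - 2*11 = 13
y3 = s (x1 - x3) - y1 mod 19 = 4 * (11 - 13) - 2 = 9

2P = (13, 9)


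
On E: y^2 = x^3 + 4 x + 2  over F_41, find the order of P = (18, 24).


Compute successive multiples of P until we hit O:
  1P = (18, 24)
  2P = (13, 23)
  3P = (33, 14)
  4P = (36, 29)
  5P = (32, 4)
  6P = (24, 8)
  7P = (38, 2)
  8P = (35, 7)
  ... (continuing to 24P)
  24P = O

ord(P) = 24


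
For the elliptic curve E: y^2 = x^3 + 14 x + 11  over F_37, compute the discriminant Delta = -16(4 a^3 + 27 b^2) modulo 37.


4 a^3 + 27 b^2 = 4*14^3 + 27*11^2 = 10976 + 3267 = 14243
Delta = -16 * (14243) = -227888
Delta mod 37 = 32

Delta = 32 (mod 37)


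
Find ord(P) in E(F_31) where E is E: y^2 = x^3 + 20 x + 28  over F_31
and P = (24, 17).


Compute successive multiples of P until we hit O:
  1P = (24, 17)
  2P = (30, 21)
  3P = (5, 6)
  4P = (22, 7)
  5P = (10, 22)
  6P = (15, 13)
  7P = (1, 7)
  8P = (25, 23)
  ... (continuing to 37P)
  37P = O

ord(P) = 37


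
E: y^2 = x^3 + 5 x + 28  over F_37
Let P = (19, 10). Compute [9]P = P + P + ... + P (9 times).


k = 9 = 1001_2 (binary, LSB first: 1001)
Double-and-add from P = (19, 10):
  bit 0 = 1: acc = O + (19, 10) = (19, 10)
  bit 1 = 0: acc unchanged = (19, 10)
  bit 2 = 0: acc unchanged = (19, 10)
  bit 3 = 1: acc = (19, 10) + (18, 17) = (12, 15)

9P = (12, 15)


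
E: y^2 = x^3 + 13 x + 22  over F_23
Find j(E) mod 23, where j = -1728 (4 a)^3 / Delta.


Delta = -16(4 a^3 + 27 b^2) mod 23 = 19
-1728 * (4 a)^3 = -1728 * (4*13)^3 mod 23 = 19
j = 19 * 19^(-1) mod 23 = 1

j = 1 (mod 23)


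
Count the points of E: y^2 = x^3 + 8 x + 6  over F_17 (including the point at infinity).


For each x in F_17, count y with y^2 = x^3 + 8 x + 6 mod 17:
  x = 1: RHS = 15, y in [7, 10]  -> 2 point(s)
  x = 2: RHS = 13, y in [8, 9]  -> 2 point(s)
  x = 4: RHS = 0, y in [0]  -> 1 point(s)
  x = 5: RHS = 1, y in [1, 16]  -> 2 point(s)
  x = 6: RHS = 15, y in [7, 10]  -> 2 point(s)
  x = 8: RHS = 4, y in [2, 15]  -> 2 point(s)
  x = 9: RHS = 8, y in [5, 12]  -> 2 point(s)
  x = 10: RHS = 15, y in [7, 10]  -> 2 point(s)
  x = 15: RHS = 16, y in [4, 13]  -> 2 point(s)
Affine points: 17. Add the point at infinity: total = 18.

#E(F_17) = 18


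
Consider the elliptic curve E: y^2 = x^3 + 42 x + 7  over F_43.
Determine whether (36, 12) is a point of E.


Check whether y^2 = x^3 + 42 x + 7 (mod 43) for (x, y) = (36, 12).
LHS: y^2 = 12^2 mod 43 = 15
RHS: x^3 + 42 x + 7 = 36^3 + 42*36 + 7 mod 43 = 15
LHS = RHS

Yes, on the curve


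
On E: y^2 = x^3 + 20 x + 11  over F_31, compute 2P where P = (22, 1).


Doubling: s = (3 x1^2 + a) / (2 y1)
s = (3*22^2 + 20) / (2*1) mod 31 = 23
x3 = s^2 - 2 x1 mod 31 = 23^2 - 2*22 = 20
y3 = s (x1 - x3) - y1 mod 31 = 23 * (22 - 20) - 1 = 14

2P = (20, 14)


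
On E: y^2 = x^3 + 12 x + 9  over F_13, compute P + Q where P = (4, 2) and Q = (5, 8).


P != Q, so use the chord formula.
s = (y2 - y1) / (x2 - x1) = (6) / (1) mod 13 = 6
x3 = s^2 - x1 - x2 mod 13 = 6^2 - 4 - 5 = 1
y3 = s (x1 - x3) - y1 mod 13 = 6 * (4 - 1) - 2 = 3

P + Q = (1, 3)


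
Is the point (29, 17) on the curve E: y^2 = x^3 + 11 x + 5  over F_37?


Check whether y^2 = x^3 + 11 x + 5 (mod 37) for (x, y) = (29, 17).
LHS: y^2 = 17^2 mod 37 = 30
RHS: x^3 + 11 x + 5 = 29^3 + 11*29 + 5 mod 37 = 34
LHS != RHS

No, not on the curve


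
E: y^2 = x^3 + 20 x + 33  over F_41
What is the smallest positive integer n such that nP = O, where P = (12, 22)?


Compute successive multiples of P until we hit O:
  1P = (12, 22)
  2P = (8, 34)
  3P = (30, 32)
  4P = (15, 31)
  5P = (23, 27)
  6P = (14, 33)
  7P = (35, 36)
  8P = (27, 17)
  ... (continuing to 36P)
  36P = O

ord(P) = 36


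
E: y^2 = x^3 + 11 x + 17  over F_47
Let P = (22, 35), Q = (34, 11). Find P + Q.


P != Q, so use the chord formula.
s = (y2 - y1) / (x2 - x1) = (23) / (12) mod 47 = 45
x3 = s^2 - x1 - x2 mod 47 = 45^2 - 22 - 34 = 42
y3 = s (x1 - x3) - y1 mod 47 = 45 * (22 - 42) - 35 = 5

P + Q = (42, 5)


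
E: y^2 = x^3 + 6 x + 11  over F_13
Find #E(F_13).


For each x in F_13, count y with y^2 = x^3 + 6 x + 11 mod 13:
  x = 3: RHS = 4, y in [2, 11]  -> 2 point(s)
  x = 5: RHS = 10, y in [6, 7]  -> 2 point(s)
  x = 6: RHS = 3, y in [4, 9]  -> 2 point(s)
  x = 8: RHS = 12, y in [5, 8]  -> 2 point(s)
  x = 9: RHS = 1, y in [1, 12]  -> 2 point(s)
  x = 11: RHS = 4, y in [2, 11]  -> 2 point(s)
  x = 12: RHS = 4, y in [2, 11]  -> 2 point(s)
Affine points: 14. Add the point at infinity: total = 15.

#E(F_13) = 15


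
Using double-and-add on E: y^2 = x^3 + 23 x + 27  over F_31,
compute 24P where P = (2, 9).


k = 24 = 11000_2 (binary, LSB first: 00011)
Double-and-add from P = (2, 9):
  bit 0 = 0: acc unchanged = O
  bit 1 = 0: acc unchanged = O
  bit 2 = 0: acc unchanged = O
  bit 3 = 1: acc = O + (24, 9) = (24, 9)
  bit 4 = 1: acc = (24, 9) + (19, 21) = (26, 2)

24P = (26, 2)


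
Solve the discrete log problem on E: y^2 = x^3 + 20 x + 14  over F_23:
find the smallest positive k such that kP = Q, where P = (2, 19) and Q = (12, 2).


Enumerate multiples of P until we hit Q = (12, 2):
  1P = (2, 19)
  2P = (12, 21)
  3P = (21, 14)
  4P = (3, 20)
  5P = (19, 10)
  6P = (10, 15)
  7P = (17, 0)
  8P = (10, 8)
  9P = (19, 13)
  10P = (3, 3)
  11P = (21, 9)
  12P = (12, 2)
Match found at i = 12.

k = 12


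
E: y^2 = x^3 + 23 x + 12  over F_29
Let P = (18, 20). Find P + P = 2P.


Doubling: s = (3 x1^2 + a) / (2 y1)
s = (3*18^2 + 23) / (2*20) mod 29 = 14
x3 = s^2 - 2 x1 mod 29 = 14^2 - 2*18 = 15
y3 = s (x1 - x3) - y1 mod 29 = 14 * (18 - 15) - 20 = 22

2P = (15, 22)


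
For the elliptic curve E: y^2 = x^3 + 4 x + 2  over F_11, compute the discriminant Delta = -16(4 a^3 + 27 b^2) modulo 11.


4 a^3 + 27 b^2 = 4*4^3 + 27*2^2 = 256 + 108 = 364
Delta = -16 * (364) = -5824
Delta mod 11 = 6

Delta = 6 (mod 11)


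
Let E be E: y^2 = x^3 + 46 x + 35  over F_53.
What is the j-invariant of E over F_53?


Delta = -16(4 a^3 + 27 b^2) mod 53 = 15
-1728 * (4 a)^3 = -1728 * (4*46)^3 mod 53 = 2
j = 2 * 15^(-1) mod 53 = 39

j = 39 (mod 53)


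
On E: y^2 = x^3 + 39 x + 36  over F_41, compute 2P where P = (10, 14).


Doubling: s = (3 x1^2 + a) / (2 y1)
s = (3*10^2 + 39) / (2*14) mod 41 = 37
x3 = s^2 - 2 x1 mod 41 = 37^2 - 2*10 = 37
y3 = s (x1 - x3) - y1 mod 41 = 37 * (10 - 37) - 14 = 12

2P = (37, 12)


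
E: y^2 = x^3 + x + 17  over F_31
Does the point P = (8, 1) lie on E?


Check whether y^2 = x^3 + 1 x + 17 (mod 31) for (x, y) = (8, 1).
LHS: y^2 = 1^2 mod 31 = 1
RHS: x^3 + 1 x + 17 = 8^3 + 1*8 + 17 mod 31 = 10
LHS != RHS

No, not on the curve


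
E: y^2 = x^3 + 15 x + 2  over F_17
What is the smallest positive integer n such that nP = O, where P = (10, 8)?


Compute successive multiples of P until we hit O:
  1P = (10, 8)
  2P = (10, 9)
  3P = O

ord(P) = 3


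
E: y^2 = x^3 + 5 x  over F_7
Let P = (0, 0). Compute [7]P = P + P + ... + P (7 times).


k = 7 = 111_2 (binary, LSB first: 111)
Double-and-add from P = (0, 0):
  bit 0 = 1: acc = O + (0, 0) = (0, 0)
  bit 1 = 1: acc = (0, 0) + O = (0, 0)
  bit 2 = 1: acc = (0, 0) + O = (0, 0)

7P = (0, 0)


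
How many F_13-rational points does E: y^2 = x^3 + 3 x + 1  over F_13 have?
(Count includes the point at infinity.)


For each x in F_13, count y with y^2 = x^3 + 3 x + 1 mod 13:
  x = 0: RHS = 1, y in [1, 12]  -> 2 point(s)
  x = 4: RHS = 12, y in [5, 8]  -> 2 point(s)
  x = 6: RHS = 1, y in [1, 12]  -> 2 point(s)
  x = 7: RHS = 1, y in [1, 12]  -> 2 point(s)
  x = 8: RHS = 4, y in [2, 11]  -> 2 point(s)
  x = 9: RHS = 3, y in [4, 9]  -> 2 point(s)
  x = 10: RHS = 4, y in [2, 11]  -> 2 point(s)
  x = 11: RHS = 0, y in [0]  -> 1 point(s)
  x = 12: RHS = 10, y in [6, 7]  -> 2 point(s)
Affine points: 17. Add the point at infinity: total = 18.

#E(F_13) = 18


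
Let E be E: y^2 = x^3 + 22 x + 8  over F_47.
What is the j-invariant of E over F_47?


Delta = -16(4 a^3 + 27 b^2) mod 47 = 16
-1728 * (4 a)^3 = -1728 * (4*22)^3 mod 47 = 21
j = 21 * 16^(-1) mod 47 = 16

j = 16 (mod 47)


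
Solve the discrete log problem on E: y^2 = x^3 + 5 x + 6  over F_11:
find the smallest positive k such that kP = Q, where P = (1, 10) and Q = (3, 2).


Enumerate multiples of P until we hit Q = (3, 2):
  1P = (1, 10)
  2P = (3, 9)
  3P = (10, 0)
  4P = (3, 2)
Match found at i = 4.

k = 4


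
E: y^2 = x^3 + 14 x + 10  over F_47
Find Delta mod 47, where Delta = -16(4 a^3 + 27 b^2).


4 a^3 + 27 b^2 = 4*14^3 + 27*10^2 = 10976 + 2700 = 13676
Delta = -16 * (13676) = -218816
Delta mod 47 = 16

Delta = 16 (mod 47)


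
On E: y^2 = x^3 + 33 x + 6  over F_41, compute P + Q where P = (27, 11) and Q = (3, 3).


P != Q, so use the chord formula.
s = (y2 - y1) / (x2 - x1) = (33) / (17) mod 41 = 14
x3 = s^2 - x1 - x2 mod 41 = 14^2 - 27 - 3 = 2
y3 = s (x1 - x3) - y1 mod 41 = 14 * (27 - 2) - 11 = 11

P + Q = (2, 11)


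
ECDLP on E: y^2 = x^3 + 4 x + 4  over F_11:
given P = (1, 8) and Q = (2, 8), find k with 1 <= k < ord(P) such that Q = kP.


Enumerate multiples of P until we hit Q = (2, 8):
  1P = (1, 8)
  2P = (7, 10)
  3P = (8, 8)
  4P = (2, 3)
  5P = (0, 9)
  6P = (0, 2)
  7P = (2, 8)
Match found at i = 7.

k = 7


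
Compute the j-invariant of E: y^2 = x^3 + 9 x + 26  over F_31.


Delta = -16(4 a^3 + 27 b^2) mod 31 = 18
-1728 * (4 a)^3 = -1728 * (4*9)^3 mod 31 = 8
j = 8 * 18^(-1) mod 31 = 28

j = 28 (mod 31)


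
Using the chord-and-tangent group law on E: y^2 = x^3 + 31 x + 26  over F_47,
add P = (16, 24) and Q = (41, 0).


P != Q, so use the chord formula.
s = (y2 - y1) / (x2 - x1) = (23) / (25) mod 47 = 31
x3 = s^2 - x1 - x2 mod 47 = 31^2 - 16 - 41 = 11
y3 = s (x1 - x3) - y1 mod 47 = 31 * (16 - 11) - 24 = 37

P + Q = (11, 37)


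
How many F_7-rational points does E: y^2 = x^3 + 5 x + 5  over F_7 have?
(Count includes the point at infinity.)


For each x in F_7, count y with y^2 = x^3 + 5 x + 5 mod 7:
  x = 1: RHS = 4, y in [2, 5]  -> 2 point(s)
  x = 2: RHS = 2, y in [3, 4]  -> 2 point(s)
  x = 5: RHS = 1, y in [1, 6]  -> 2 point(s)
Affine points: 6. Add the point at infinity: total = 7.

#E(F_7) = 7


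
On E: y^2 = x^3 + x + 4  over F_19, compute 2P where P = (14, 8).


Doubling: s = (3 x1^2 + a) / (2 y1)
s = (3*14^2 + 1) / (2*8) mod 19 = 0
x3 = s^2 - 2 x1 mod 19 = 0^2 - 2*14 = 10
y3 = s (x1 - x3) - y1 mod 19 = 0 * (14 - 10) - 8 = 11

2P = (10, 11)


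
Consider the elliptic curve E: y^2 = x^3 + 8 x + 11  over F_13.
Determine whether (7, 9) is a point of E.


Check whether y^2 = x^3 + 8 x + 11 (mod 13) for (x, y) = (7, 9).
LHS: y^2 = 9^2 mod 13 = 3
RHS: x^3 + 8 x + 11 = 7^3 + 8*7 + 11 mod 13 = 7
LHS != RHS

No, not on the curve


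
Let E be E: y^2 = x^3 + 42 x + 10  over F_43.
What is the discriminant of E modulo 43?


4 a^3 + 27 b^2 = 4*42^3 + 27*10^2 = 296352 + 2700 = 299052
Delta = -16 * (299052) = -4784832
Delta mod 43 = 36

Delta = 36 (mod 43)


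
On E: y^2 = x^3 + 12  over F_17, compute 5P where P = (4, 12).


k = 5 = 101_2 (binary, LSB first: 101)
Double-and-add from P = (4, 12):
  bit 0 = 1: acc = O + (4, 12) = (4, 12)
  bit 1 = 0: acc unchanged = (4, 12)
  bit 2 = 1: acc = (4, 12) + (10, 14) = (5, 16)

5P = (5, 16)


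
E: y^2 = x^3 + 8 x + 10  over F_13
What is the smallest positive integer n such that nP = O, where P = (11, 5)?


Compute successive multiples of P until we hit O:
  1P = (11, 5)
  2P = (8, 1)
  3P = (3, 10)
  4P = (0, 6)
  5P = (12, 1)
  6P = (6, 1)
  7P = (6, 12)
  8P = (12, 12)
  ... (continuing to 13P)
  13P = O

ord(P) = 13


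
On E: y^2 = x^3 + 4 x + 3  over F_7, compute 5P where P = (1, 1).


k = 5 = 101_2 (binary, LSB first: 101)
Double-and-add from P = (1, 1):
  bit 0 = 1: acc = O + (1, 1) = (1, 1)
  bit 1 = 0: acc unchanged = (1, 1)
  bit 2 = 1: acc = (1, 1) + (5, 1) = (1, 6)

5P = (1, 6)


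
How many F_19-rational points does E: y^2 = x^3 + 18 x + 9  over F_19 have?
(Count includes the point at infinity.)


For each x in F_19, count y with y^2 = x^3 + 18 x + 9 mod 19:
  x = 0: RHS = 9, y in [3, 16]  -> 2 point(s)
  x = 1: RHS = 9, y in [3, 16]  -> 2 point(s)
  x = 8: RHS = 0, y in [0]  -> 1 point(s)
  x = 9: RHS = 7, y in [8, 11]  -> 2 point(s)
  x = 10: RHS = 11, y in [7, 12]  -> 2 point(s)
  x = 15: RHS = 6, y in [5, 14]  -> 2 point(s)
  x = 16: RHS = 4, y in [2, 17]  -> 2 point(s)
  x = 18: RHS = 9, y in [3, 16]  -> 2 point(s)
Affine points: 15. Add the point at infinity: total = 16.

#E(F_19) = 16


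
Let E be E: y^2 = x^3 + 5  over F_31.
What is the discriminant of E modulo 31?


4 a^3 + 27 b^2 = 4*0^3 + 27*5^2 = 0 + 675 = 675
Delta = -16 * (675) = -10800
Delta mod 31 = 19

Delta = 19 (mod 31)


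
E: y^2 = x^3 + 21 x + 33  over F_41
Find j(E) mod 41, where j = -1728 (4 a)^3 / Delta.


Delta = -16(4 a^3 + 27 b^2) mod 41 = 19
-1728 * (4 a)^3 = -1728 * (4*21)^3 mod 41 = 34
j = 34 * 19^(-1) mod 41 = 32

j = 32 (mod 41)


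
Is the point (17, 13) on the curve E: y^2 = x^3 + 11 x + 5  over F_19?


Check whether y^2 = x^3 + 11 x + 5 (mod 19) for (x, y) = (17, 13).
LHS: y^2 = 13^2 mod 19 = 17
RHS: x^3 + 11 x + 5 = 17^3 + 11*17 + 5 mod 19 = 13
LHS != RHS

No, not on the curve


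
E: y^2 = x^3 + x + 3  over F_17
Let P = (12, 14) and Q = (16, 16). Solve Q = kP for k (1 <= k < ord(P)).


Enumerate multiples of P until we hit Q = (16, 16):
  1P = (12, 14)
  2P = (8, 9)
  3P = (6, 2)
  4P = (3, 4)
  5P = (11, 6)
  6P = (7, 9)
  7P = (16, 16)
Match found at i = 7.

k = 7


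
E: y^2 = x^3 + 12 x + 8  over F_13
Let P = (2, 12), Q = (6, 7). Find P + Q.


P != Q, so use the chord formula.
s = (y2 - y1) / (x2 - x1) = (8) / (4) mod 13 = 2
x3 = s^2 - x1 - x2 mod 13 = 2^2 - 2 - 6 = 9
y3 = s (x1 - x3) - y1 mod 13 = 2 * (2 - 9) - 12 = 0

P + Q = (9, 0)


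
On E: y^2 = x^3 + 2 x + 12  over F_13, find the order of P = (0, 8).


Compute successive multiples of P until we hit O:
  1P = (0, 8)
  2P = (12, 10)
  3P = (5, 2)
  4P = (11, 0)
  5P = (5, 11)
  6P = (12, 3)
  7P = (0, 5)
  8P = O

ord(P) = 8


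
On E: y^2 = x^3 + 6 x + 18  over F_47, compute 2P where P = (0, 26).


Doubling: s = (3 x1^2 + a) / (2 y1)
s = (3*0^2 + 6) / (2*26) mod 47 = 20
x3 = s^2 - 2 x1 mod 47 = 20^2 - 2*0 = 24
y3 = s (x1 - x3) - y1 mod 47 = 20 * (0 - 24) - 26 = 11

2P = (24, 11)


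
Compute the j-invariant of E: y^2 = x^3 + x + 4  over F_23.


Delta = -16(4 a^3 + 27 b^2) mod 23 = 16
-1728 * (4 a)^3 = -1728 * (4*1)^3 mod 23 = 15
j = 15 * 16^(-1) mod 23 = 11

j = 11 (mod 23)


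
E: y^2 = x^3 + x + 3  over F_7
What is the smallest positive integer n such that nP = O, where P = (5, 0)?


Compute successive multiples of P until we hit O:
  1P = (5, 0)
  2P = O

ord(P) = 2


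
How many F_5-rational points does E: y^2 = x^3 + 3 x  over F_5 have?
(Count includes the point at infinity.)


For each x in F_5, count y with y^2 = x^3 + 3 x + 0 mod 5:
  x = 0: RHS = 0, y in [0]  -> 1 point(s)
  x = 1: RHS = 4, y in [2, 3]  -> 2 point(s)
  x = 2: RHS = 4, y in [2, 3]  -> 2 point(s)
  x = 3: RHS = 1, y in [1, 4]  -> 2 point(s)
  x = 4: RHS = 1, y in [1, 4]  -> 2 point(s)
Affine points: 9. Add the point at infinity: total = 10.

#E(F_5) = 10


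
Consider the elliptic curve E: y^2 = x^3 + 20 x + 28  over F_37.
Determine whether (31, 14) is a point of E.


Check whether y^2 = x^3 + 20 x + 28 (mod 37) for (x, y) = (31, 14).
LHS: y^2 = 14^2 mod 37 = 11
RHS: x^3 + 20 x + 28 = 31^3 + 20*31 + 28 mod 37 = 25
LHS != RHS

No, not on the curve


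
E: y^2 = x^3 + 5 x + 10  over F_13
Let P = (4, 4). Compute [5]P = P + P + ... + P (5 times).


k = 5 = 101_2 (binary, LSB first: 101)
Double-and-add from P = (4, 4):
  bit 0 = 1: acc = O + (4, 4) = (4, 4)
  bit 1 = 0: acc unchanged = (4, 4)
  bit 2 = 1: acc = (4, 4) + (4, 4) = (4, 9)

5P = (4, 9)
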